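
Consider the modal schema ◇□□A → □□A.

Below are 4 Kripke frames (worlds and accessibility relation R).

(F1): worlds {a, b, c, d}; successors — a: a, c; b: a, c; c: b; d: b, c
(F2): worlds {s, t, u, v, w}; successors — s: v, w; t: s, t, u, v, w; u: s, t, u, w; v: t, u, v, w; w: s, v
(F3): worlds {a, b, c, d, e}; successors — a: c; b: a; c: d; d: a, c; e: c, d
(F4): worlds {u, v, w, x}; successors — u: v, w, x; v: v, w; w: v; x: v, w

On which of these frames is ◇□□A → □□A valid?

(F4)

This is the axiom for a generalized confluence (Geach) condition; its first-order frame correspondent is ∀x ∀y ∀z ((xRy ∧ xR²z) → ∃w (yR²w ∧ z = w)).
(F1): fails — aRc, aR²b but no w with cR²w and b=w.
(F2): fails — sRw, sR²s but no w* with wR²w* and s=w*.
(F3): fails — aRc, aR²d but no w with cR²w and d=w.
(F4): satisfies the condition.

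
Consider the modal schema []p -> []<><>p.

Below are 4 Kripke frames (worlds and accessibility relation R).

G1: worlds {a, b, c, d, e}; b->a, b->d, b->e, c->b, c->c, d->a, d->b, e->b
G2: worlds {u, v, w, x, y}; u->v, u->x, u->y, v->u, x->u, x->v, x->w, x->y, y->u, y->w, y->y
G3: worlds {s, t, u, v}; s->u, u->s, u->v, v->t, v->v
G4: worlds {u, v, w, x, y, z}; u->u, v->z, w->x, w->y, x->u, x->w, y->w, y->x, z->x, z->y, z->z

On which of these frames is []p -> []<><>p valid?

G4

Frame correspondent (Sahlqvist): forall x forall z (xRz -> exists w (xRw & z R^2 w)) — i.e. a generalized confluence (Geach) condition.
G1: fails — bRa but no w with bRw and aR²w.
G2: fails — xRw but no t with xRt and wR²t.
G3: fails — vRt but no w with vRw and tR²w.
G4: satisfies the condition.
Valid on: G4.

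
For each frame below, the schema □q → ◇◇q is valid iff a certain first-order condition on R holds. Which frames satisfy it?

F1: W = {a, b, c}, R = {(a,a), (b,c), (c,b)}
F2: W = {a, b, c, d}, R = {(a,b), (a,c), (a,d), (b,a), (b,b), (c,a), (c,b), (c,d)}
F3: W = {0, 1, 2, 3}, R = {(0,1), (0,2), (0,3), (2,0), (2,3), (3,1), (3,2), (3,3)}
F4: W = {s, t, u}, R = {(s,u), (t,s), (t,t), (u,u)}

F4

This is the axiom for a generalized confluence (Geach) condition; its first-order frame correspondent is ∀x ∃w (xRw ∧ xR²w).
F1: fails — at b but no w with bRw and bR²w.
F2: fails — at d but no w with dRw and dR²w.
F3: fails — at 1 but no w with 1Rw and 1R²w.
F4: ✓.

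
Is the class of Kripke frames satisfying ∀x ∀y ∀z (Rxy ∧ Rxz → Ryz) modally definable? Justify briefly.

Definable; ◇r → □◇r defines it

This is a Sahlqvist condition; the 5 axiom ◇r → □◇r defines it.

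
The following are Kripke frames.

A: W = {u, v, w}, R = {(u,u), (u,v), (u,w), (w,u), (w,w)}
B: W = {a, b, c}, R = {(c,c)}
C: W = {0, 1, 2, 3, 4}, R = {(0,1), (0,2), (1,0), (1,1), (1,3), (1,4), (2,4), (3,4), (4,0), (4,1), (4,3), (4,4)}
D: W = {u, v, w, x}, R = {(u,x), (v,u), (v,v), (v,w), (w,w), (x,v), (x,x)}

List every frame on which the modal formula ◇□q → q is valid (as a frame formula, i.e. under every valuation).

Frame correspondent (Sahlqvist): ∀x ∀y (Rxy → Ryx) — i.e. symmetry.
A: fails — Ruv but not Rvu.
B: holds.
C: fails — R02 but not R20.
D: fails — Rvw but not Rwv.
Valid on: B.

B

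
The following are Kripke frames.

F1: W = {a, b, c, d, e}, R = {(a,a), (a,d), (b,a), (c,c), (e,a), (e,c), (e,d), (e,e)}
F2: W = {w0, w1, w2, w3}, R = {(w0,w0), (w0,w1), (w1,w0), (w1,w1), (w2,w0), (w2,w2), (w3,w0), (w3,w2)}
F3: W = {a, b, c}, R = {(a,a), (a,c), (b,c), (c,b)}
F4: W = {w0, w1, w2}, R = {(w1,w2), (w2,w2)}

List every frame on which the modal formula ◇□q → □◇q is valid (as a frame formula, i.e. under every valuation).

This is the axiom for convergence; its first-order frame correspondent is ∀x ∀y ∀z (Rxy ∧ Rxz → ∃w (Ryw ∧ Rzw)).
F1: fails — Raa and Rad but a and d have no common successor.
F2: condition met.
F3: fails — Raa and Rac but a and c have no common successor.
F4: condition met.
Valid on: F2, F4.

F2, F4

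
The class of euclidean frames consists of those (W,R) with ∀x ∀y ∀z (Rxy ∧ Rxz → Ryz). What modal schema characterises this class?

◇p → □◇p

A defining formula is ◇p → □◇p (the 5 axiom).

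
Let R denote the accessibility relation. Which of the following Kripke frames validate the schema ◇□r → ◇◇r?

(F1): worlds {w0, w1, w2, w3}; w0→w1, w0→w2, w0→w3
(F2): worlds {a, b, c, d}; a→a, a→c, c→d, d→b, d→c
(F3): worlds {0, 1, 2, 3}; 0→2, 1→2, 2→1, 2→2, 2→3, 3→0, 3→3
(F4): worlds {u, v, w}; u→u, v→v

(F3), (F4)

This is the axiom for a generalized confluence (Geach) condition; its first-order frame correspondent is ∀x ∀y (xRy → ∃w (yRw ∧ xR²w)).
(F1): fails — w0Rw1 but no w with w1Rw and w0R²w.
(F2): fails — dRb but no w with bRw and dR²w.
(F3): ✓.
(F4): ✓.
Valid on: (F3), (F4).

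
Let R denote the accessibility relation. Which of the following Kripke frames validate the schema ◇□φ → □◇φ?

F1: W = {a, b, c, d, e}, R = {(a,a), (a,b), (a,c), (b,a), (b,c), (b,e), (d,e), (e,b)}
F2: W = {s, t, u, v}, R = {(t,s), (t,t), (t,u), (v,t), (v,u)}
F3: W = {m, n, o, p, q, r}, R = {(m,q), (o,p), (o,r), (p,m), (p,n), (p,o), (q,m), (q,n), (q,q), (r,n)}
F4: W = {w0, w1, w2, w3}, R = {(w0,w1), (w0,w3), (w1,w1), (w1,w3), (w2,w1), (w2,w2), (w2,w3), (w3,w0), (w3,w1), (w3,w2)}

The schema corresponds to convergence: ∀x ∀y ∀z (Rxy ∧ Rxz → ∃w (Ryw ∧ Rzw)).
F1: fails — Rab and Rac but b and c have no common successor.
F2: fails — Rts and Rts but s and s have no common successor.
F3: fails — Rpm and Rpn but m and n have no common successor.
F4: ✓.

F4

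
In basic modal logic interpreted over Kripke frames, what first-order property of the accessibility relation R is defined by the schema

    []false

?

□⊥ is valid iff no world has any successor (otherwise □⊥ fails at any world with one).

emptiness of R: forall x forall y ~Rxy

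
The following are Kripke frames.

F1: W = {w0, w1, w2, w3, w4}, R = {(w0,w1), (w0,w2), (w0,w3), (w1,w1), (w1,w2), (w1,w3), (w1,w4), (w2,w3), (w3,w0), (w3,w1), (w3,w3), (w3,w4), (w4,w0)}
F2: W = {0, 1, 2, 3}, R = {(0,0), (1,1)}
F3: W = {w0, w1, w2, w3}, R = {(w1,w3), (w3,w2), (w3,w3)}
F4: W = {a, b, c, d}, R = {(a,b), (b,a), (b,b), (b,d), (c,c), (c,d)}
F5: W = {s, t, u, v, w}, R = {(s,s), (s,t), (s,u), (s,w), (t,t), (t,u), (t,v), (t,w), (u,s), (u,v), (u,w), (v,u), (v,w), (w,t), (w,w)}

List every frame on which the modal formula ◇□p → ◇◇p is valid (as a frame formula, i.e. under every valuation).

F1, F2, F5

The schema corresponds to a generalized confluence (Geach) condition: ∀x ∀y (xRy → ∃w (yRw ∧ xR²w)).
F1: condition met.
F2: condition met.
F3: fails — w3Rw2 but no w with w2Rw and w3R²w.
F4: fails — bRd but no w with dRw and bR²w.
F5: condition met.
Valid on: F1, F2, F5.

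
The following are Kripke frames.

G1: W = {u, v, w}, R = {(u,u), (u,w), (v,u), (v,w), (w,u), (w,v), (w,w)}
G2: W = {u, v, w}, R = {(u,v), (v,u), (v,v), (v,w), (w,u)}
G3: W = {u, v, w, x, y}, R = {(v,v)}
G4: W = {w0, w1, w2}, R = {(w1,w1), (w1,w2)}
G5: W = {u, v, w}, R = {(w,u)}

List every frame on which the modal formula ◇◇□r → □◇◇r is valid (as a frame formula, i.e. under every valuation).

Frame correspondent (Sahlqvist): ∀x ∀y ∀z ((xR²y ∧ xRz) → ∃w (yRw ∧ zR²w)) — i.e. a generalized confluence (Geach) condition.
G1: ✓.
G2: fails — vR²w, vRw but no t with wRt and wR²t.
G3: ✓.
G4: fails — w1R²w1, w1Rw2 but no w with w1Rw and w2R²w.
G5: ✓.

G1, G3, G5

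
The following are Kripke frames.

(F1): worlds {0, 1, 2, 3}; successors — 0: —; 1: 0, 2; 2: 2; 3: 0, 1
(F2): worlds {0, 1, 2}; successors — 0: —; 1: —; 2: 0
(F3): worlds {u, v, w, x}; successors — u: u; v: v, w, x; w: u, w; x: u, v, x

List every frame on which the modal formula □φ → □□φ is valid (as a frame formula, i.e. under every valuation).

(F2)

The schema corresponds to transitivity: ∀x ∀y ∀z (Rxy ∧ Ryz → Rxz).
(F1): fails — R31 and R12 but not R32.
(F2): ✓.
(F3): fails — Rvw and Rwu but not Rvu.
Valid on: (F2).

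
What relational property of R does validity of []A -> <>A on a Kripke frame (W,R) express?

Suppose □A→◇A is valid. At any x set V(A)=W. Then □A at x, so ◇A at x, so x has a successor.
Conversely, on a frame with seriality the schema holds at every world under every valuation.
So the correspondent is seriality.

seriality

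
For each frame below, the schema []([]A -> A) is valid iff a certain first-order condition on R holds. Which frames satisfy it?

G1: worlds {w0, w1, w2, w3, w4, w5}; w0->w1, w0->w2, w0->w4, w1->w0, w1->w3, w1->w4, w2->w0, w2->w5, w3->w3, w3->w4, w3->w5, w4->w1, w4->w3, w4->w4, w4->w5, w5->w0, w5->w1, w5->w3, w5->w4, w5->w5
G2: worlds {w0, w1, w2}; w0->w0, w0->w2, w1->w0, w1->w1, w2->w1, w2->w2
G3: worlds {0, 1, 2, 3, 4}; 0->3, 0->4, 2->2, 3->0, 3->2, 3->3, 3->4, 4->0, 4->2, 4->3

This is the axiom for shift-reflexivity; its first-order frame correspondent is forall x forall y (Rxy -> Ryy).
G1: fails — Rw0w1 but not Rw1w1.
G2: ✓.
G3: fails — R34 but not R44.
Valid on: G2.

G2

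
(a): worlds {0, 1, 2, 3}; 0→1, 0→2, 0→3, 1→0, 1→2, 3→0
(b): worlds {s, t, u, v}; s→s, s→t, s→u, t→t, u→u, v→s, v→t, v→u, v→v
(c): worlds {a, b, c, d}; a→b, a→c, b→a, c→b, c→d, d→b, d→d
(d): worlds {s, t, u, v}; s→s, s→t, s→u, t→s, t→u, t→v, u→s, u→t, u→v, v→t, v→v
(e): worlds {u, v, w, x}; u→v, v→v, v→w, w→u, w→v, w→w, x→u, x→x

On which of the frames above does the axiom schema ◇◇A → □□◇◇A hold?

(d)

The schema corresponds to a generalized confluence (Geach) condition: ∀x ∀y ∀z ((xR²y ∧ xR²z) → ∃w (y = w ∧ zR²w)).
(a): fails — 0R²0, 0R²2 but no w with 0=w and 2R²w.
(b): fails — sR²s, sR²t but no w with s=w and tR²w.
(c): fails — aR²a, aR²b but no w with a=w and bR²w.
(d): ✓.
(e): fails — vR²u, vR²u but no t with u=t and uR²t.
Valid on: (d).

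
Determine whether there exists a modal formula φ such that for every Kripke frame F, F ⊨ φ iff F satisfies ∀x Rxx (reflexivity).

This is a Sahlqvist condition; the T axiom □p → p defines it.

Yes — defined by □p → p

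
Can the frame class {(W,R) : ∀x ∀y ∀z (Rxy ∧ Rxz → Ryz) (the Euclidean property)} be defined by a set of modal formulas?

Yes, by ◇q → □◇q

This is a Sahlqvist condition; the 5 axiom ◇q → □◇q defines it.
Suppose ◇q→□◇q is valid. Take Rxy, Rxz and set V(q)={y}. Then ◇q at x, so □◇q at x, so ◇q at z, so some w with Rzw has q; w=y, i.e. Rzy. By symmetry of the argument, Ryz.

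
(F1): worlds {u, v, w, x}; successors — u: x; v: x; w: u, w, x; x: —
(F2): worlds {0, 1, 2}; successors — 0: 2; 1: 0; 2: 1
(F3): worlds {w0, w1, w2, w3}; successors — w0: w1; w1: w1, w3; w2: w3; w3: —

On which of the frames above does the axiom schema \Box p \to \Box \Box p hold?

Frame correspondent (Sahlqvist): \forall x \forall y \forall z (Rxy \wedge Ryz \to Rxz) — i.e. transitivity.
(F1): condition met.
(F2): fails — R10 and R02 but not R12.
(F3): fails — Rw0w1 and Rw1w3 but not Rw0w3.

(F1)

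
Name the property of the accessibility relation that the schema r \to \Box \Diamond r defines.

This schema is the B axiom.
Its frame correspondent is symmetry — \forall x \forall y (Rxy \to Ryx).

symmetry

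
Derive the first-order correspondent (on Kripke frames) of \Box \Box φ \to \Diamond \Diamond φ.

This is a Sahlqvist (Geach-type) schema ◇^0□^2φ → □^0◇^2φ.
Minimal-valuation argument: fix x; take any y with xR^0y and any z with xR^0z. Set V(φ) to the set of worlds R-reachable from y in exactly 2 steps. Then □^2φ holds at y, so the antecedent holds at x; validity forces ◇^2φ at z, giving a w with zR^2w and yR^2w.
First-order correspondent: \forall x \exists w (x R^2 w \wedge x R^2 w).

\forall x \exists w (x R^2 w \wedge x R^2 w)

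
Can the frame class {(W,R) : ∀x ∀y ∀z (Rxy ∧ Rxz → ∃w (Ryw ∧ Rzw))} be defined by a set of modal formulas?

Definable; ◇□r → □◇r defines it

Yes: it is convergence, defined by the .2 schema ◇□r → □◇r.
Suppose ◇□r→□◇r is valid. Take Rxy, Rxz and set V(r)={w : Ryw}. Then □r at y so ◇□r at x, so □◇r at x, so ◇r at z, giving w with Rzw and Ryw.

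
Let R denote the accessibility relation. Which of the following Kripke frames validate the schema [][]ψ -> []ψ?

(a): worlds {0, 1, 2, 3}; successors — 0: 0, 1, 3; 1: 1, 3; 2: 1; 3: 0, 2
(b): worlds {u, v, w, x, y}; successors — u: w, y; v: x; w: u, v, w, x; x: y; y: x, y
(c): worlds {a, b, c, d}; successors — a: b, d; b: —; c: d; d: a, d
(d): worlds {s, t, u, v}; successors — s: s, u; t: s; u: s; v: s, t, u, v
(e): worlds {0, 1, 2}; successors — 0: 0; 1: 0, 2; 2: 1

Frame correspondent (Sahlqvist): forall x forall y (Rxy -> exists z (Rxz & Rzy)) — i.e. density.
(a): fails — R32 but no z with R3z and Rz2.
(b): fails — Rvx but no z with Rvz and Rzx.
(c): fails — Rab but no z with Raz and Rzb.
(d): ✓.
(e): fails — R12 but no z with R1z and Rz2.
Valid on: (d).

(d)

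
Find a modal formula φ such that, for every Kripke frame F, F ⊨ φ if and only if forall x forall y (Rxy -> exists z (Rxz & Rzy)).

The condition is density. The C4 schema □□q → □q defines it.
Suppose □□q→□q is valid. Take Rxy and set V(q)={w : xR²w}. Then □□q at x, so □q at x, so q at y, i.e. ∃z(Rxz∧Rzy).

□□q → □q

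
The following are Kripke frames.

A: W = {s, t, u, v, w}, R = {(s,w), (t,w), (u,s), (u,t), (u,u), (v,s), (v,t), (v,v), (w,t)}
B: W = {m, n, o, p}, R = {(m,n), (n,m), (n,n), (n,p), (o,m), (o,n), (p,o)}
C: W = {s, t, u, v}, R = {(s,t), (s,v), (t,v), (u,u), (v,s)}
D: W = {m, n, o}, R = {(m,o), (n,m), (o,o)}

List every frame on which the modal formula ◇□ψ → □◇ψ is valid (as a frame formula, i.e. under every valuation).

D

This is the axiom for convergence; its first-order frame correspondent is ∀x ∀y ∀z (Rxy ∧ Rxz → ∃w (Ryw ∧ Rzw)).
A: fails — Rut and Ruu but t and u have no common successor.
B: fails — Rnn and Rnp but n and p have no common successor.
C: fails — Rsv and Rst but v and t have no common successor.
D: holds.
Valid on: D.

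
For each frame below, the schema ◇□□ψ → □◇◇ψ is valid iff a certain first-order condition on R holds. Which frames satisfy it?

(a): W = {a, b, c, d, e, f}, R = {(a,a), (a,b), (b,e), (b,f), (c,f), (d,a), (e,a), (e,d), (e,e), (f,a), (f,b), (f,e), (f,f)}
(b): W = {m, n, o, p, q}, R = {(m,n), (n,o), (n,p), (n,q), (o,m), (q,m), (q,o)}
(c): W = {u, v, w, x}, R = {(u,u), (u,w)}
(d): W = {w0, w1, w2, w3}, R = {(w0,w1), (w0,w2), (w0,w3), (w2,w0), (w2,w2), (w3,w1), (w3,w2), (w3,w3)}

(a)

The schema corresponds to a generalized confluence (Geach) condition: ∀x ∀y ∀z ((xRy ∧ xRz) → ∃w (yR²w ∧ zR²w)).
(a): condition met.
(b): fails — nRo, nRp but no w with oR²w and pR²w.
(c): fails — uRu, uRw but no t with uR²t and wR²t.
(d): fails — w0Rw1, w0Rw1 but no w with w1R²w and w1R²w.
Valid on: (a).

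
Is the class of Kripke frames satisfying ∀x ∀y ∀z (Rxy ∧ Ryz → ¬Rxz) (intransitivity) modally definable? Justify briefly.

No — not modally definable

Modal frame validity is preserved under surjective bounded morphisms.
The 7-cycle (worlds s,t,u,v,w,x,y with s→t→u→v→w→x→y→s) is intransitive. Mapping every world to a single reflexive point • is a surjective bounded morphism; the reflexive point is not intransitive (R••∧R•• but R••).
Hence intransitivity is not modally definable.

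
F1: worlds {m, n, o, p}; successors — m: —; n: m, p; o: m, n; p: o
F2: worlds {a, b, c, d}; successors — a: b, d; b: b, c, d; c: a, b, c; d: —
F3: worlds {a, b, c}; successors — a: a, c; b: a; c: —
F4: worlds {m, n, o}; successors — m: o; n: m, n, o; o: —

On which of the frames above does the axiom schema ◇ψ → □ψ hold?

none

The schema corresponds to partial functionality: ∀x ∀y ∀z (Rxy ∧ Rxz → y = z).
F1: fails — n sees both m and p.
F2: fails — a sees both b and d.
F3: fails — a sees both a and c.
F4: fails — n sees both m and n.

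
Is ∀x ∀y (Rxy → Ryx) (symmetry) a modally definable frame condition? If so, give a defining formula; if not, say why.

Yes — defined by p → □◇p

Yes: it is symmetry, defined by the B schema p → □◇p.
Suppose p→□◇p is valid. Take Rxy and set V(p)={x}. Then p at x, so □◇p at x, so ◇p at y, so some z with Ryz has p; z=x, i.e. Ryx.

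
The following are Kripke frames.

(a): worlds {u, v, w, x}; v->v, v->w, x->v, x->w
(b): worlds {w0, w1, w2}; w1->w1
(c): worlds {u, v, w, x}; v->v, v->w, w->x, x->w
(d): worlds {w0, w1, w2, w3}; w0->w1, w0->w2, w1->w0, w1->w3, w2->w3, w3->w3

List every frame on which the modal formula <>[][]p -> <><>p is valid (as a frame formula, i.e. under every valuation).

The schema corresponds to a generalized confluence (Geach) condition: forall x forall y (xRy -> exists w (y R^2 w & x R^2 w)).
(a): fails — vRw but no t with wR²t and vR²t.
(b): ✓.
(c): fails — wRx but no t with xR²t and wR²t.
(d): ✓.
Valid on: (b), (d).

(b), (d)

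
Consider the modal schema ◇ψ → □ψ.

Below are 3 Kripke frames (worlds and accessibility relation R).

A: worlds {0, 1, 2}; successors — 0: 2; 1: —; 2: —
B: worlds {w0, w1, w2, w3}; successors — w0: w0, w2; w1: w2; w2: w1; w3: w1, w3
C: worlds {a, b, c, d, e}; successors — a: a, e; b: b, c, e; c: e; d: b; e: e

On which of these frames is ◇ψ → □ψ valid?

A

The schema corresponds to partial functionality: ∀x ∀y ∀z (Rxy ∧ Rxz → y = z).
A: ✓.
B: fails — w0 sees both w0 and w2.
C: fails — a sees both a and e.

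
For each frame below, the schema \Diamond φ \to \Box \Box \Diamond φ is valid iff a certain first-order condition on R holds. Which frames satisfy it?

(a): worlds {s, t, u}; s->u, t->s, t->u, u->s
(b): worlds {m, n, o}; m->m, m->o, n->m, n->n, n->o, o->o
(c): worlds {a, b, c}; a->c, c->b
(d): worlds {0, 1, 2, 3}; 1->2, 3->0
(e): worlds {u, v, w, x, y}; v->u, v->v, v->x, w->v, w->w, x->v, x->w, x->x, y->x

The schema corresponds to a generalized confluence (Geach) condition: \forall x \forall y \forall z ((xRy \wedge x R^2 z) \to \exists w (y = w \wedge zRw)).
(a): fails — tRs, tR²s but no w with s=w and sRw.
(b): fails — mRm, mR²o but no w with m=w and oRw.
(c): fails — aRc, aR²b but no w with c=w and bRw.
(d): ✓.
(e): fails — vRu, vR²u but no t with u=t and uRt.
Valid on: (d).

(d)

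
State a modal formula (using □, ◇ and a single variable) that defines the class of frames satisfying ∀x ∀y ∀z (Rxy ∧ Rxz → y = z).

◇p → □p

The condition is partial functionality. The CD schema ◇p → □p defines it.
Suppose ◇p→□p is valid. Take Rxy, Rxz and set V(p)={y}. Then ◇p at x, so □p at x, so p at z, i.e. z=y.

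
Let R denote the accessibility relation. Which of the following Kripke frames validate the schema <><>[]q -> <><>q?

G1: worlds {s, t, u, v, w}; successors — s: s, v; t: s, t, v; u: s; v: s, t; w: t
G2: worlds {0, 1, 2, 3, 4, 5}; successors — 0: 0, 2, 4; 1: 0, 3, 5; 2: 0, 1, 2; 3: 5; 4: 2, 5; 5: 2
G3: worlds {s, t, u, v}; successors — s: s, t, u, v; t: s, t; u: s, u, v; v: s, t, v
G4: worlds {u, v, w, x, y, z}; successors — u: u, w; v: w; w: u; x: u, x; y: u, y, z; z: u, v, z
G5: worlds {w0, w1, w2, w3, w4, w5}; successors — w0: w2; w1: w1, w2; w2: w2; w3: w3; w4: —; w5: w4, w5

Frame correspondent (Sahlqvist): forall x forall y (x R^2 y -> exists w (yRw & x R^2 w)) — i.e. a generalized confluence (Geach) condition.
G1: holds.
G2: holds.
G3: holds.
G4: holds.
G5: fails — w5R²w4 but no w with w4Rw and w5R²w.

G1, G2, G3, G4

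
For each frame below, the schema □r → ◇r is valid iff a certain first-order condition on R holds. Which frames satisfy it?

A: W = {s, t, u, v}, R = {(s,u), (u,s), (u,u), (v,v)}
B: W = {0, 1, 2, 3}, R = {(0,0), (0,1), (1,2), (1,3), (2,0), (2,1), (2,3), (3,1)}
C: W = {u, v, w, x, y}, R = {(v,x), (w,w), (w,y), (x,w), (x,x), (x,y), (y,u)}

This is the axiom for seriality; its first-order frame correspondent is ∀x ∃y Rxy.
A: fails — world t has no successor.
B: ✓.
C: fails — world u has no successor.

B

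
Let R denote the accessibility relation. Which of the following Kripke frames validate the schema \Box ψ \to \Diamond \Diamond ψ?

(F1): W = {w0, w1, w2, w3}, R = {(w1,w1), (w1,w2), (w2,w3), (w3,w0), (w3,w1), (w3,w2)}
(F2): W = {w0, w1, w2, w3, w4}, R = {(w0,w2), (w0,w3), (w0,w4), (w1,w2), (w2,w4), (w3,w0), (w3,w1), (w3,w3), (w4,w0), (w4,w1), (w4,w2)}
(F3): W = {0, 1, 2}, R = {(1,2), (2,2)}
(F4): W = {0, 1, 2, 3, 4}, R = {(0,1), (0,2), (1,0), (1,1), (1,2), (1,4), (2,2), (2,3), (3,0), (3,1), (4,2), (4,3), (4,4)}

(F4)

Frame correspondent (Sahlqvist): \forall x \exists w (xRw \wedge x R^2 w) — i.e. a generalized confluence (Geach) condition.
(F1): fails — at w0 but no w with w0Rw and w0R²w.
(F2): fails — at w1 but no w with w1Rw and w1R²w.
(F3): fails — at 0 but no w with 0Rw and 0R²w.
(F4): satisfies the condition.
Valid on: (F4).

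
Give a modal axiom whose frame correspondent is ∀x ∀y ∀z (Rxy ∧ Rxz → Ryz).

◇ψ → □◇ψ

The condition is the Euclidean property. The 5 schema ◇ψ → □◇ψ defines it.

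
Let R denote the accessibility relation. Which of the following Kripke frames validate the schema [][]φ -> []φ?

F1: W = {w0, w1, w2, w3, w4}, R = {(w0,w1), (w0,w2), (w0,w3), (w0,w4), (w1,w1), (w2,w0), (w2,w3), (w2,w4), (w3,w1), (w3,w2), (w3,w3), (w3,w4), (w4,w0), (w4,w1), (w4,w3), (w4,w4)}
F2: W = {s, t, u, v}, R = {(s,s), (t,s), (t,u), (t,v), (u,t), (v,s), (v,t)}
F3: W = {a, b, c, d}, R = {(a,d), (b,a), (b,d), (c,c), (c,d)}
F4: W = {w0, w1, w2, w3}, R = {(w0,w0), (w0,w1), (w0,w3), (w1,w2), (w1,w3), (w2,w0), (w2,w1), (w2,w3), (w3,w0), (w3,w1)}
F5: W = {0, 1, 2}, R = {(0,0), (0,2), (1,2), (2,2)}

The schema corresponds to density: forall x forall y (Rxy -> exists z (Rxz & Rzy)).
F1: ✓.
F2: fails — Rtv but no z with Rtz and Rzv.
F3: fails — Rba but no z with Rbz and Rza.
F4: fails — Rw1w2 but no z with Rw1z and Rzw2.
F5: ✓.

F1, F5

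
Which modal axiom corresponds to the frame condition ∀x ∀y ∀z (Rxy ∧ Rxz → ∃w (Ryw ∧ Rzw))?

◇□ψ → □◇ψ

This is convergence; the standard corresponding axiom is .2: ◇□ψ → □◇ψ.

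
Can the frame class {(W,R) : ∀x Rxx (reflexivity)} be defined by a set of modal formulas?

This is a Sahlqvist condition; the T axiom □r → r defines it.
Suppose □r→r is valid. At any x set V(r)={w : Rxw}. Then □r holds at x, so r holds at x, i.e. Rxx.

Definable; □r → r defines it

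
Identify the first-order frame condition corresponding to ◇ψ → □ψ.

Suppose ◇ψ→□ψ is valid. Take Rxy, Rxz and set V(ψ)={y}. Then ◇ψ at x, so □ψ at x, so ψ at z, i.e. z=y.

partial functionality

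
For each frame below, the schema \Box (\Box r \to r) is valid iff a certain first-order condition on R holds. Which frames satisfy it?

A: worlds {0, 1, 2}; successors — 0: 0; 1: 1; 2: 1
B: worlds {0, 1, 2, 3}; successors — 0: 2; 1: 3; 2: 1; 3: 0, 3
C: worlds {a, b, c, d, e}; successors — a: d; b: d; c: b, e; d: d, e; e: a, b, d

The schema corresponds to shift-reflexivity: \forall x \forall y (Rxy \to Ryy).
A: holds.
B: fails — R02 but not R22.
C: fails — Reb but not Rbb.

A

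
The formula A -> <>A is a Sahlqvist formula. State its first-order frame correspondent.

reflexivity

This is a form of the T axiom.
It corresponds to reflexivity: forall x Rxx.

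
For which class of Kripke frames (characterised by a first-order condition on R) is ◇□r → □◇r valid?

This is the .2 axiom.
It corresponds to convergence: ∀x ∀y ∀z (Rxy ∧ Rxz → ∃w (Ryw ∧ Rzw)).

Convergence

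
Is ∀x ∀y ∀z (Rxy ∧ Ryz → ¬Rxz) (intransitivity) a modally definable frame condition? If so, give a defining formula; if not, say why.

Any modally definable frame class is closed under surjective bounded morphisms.
The 7-cycle (worlds a,b,c,d,e,f,g with a→b→c→d→e→f→g→a) is intransitive. Mapping every world to a single reflexive point • is a surjective bounded morphism; the reflexive point is not intransitive (R••∧R•• but R••).
So no modal formula (or set of formulas) defines exactly the intransitive frames.

No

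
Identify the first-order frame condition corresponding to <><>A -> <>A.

Replacing A by ¬A and contraposing gives the equivalent schema □A → □□A.
Suppose □A→□□A is valid. Take Rxy, Ryz and set V(A)={w : Rxw}. Then □A at x, so □□A at x, so □A at y, so A at z, i.e. Rxz.

Transitivity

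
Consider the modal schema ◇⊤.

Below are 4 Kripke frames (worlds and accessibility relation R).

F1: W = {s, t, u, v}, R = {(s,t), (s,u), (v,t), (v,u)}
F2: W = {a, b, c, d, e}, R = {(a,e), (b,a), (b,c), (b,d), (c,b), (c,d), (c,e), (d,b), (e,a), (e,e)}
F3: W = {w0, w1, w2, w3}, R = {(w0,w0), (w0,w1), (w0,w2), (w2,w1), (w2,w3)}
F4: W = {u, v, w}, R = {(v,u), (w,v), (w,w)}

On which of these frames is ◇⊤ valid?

This is the axiom for seriality; its first-order frame correspondent is ∀x ∃y Rxy.
F1: fails — world t has no successor.
F2: ✓.
F3: fails — world w1 has no successor.
F4: fails — world u has no successor.

F2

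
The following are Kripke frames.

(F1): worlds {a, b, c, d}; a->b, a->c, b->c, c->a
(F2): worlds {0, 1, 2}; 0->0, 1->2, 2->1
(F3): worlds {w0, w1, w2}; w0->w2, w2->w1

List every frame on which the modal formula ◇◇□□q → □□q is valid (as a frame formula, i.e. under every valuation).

This is the axiom for a generalized confluence (Geach) condition; its first-order frame correspondent is ∀x ∀y ∀z ((xR²y ∧ xR²z) → ∃w (yR²w ∧ z = w)).
(F1): fails — aR²c, aR²a but no w with cR²w and a=w.
(F2): holds.
(F3): fails — w0R²w1, w0R²w1 but no w with w1R²w and w1=w.
Valid on: (F2).

(F2)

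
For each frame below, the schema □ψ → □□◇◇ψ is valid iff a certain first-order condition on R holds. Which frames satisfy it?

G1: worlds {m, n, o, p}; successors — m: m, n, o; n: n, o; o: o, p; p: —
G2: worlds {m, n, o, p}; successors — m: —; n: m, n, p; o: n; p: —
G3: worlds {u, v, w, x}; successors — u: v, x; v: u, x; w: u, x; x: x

Frame correspondent (Sahlqvist): ∀x ∀z (xR²z → ∃w (xRw ∧ zR²w)) — i.e. a generalized confluence (Geach) condition.
G1: fails — mR²p but no w with mRw and pR²w.
G2: fails — nR²m but no w with nRw and mR²w.
G3: ✓.

G3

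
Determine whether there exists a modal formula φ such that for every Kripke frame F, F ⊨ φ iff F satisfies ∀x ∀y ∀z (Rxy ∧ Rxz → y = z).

Definable; ◇r → □r defines it

This is a Sahlqvist condition; the CD axiom ◇r → □r defines it.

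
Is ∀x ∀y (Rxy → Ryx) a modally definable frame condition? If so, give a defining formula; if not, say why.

Yes: it is symmetry, defined by the B schema r → □◇r.

Yes — defined by r → □◇r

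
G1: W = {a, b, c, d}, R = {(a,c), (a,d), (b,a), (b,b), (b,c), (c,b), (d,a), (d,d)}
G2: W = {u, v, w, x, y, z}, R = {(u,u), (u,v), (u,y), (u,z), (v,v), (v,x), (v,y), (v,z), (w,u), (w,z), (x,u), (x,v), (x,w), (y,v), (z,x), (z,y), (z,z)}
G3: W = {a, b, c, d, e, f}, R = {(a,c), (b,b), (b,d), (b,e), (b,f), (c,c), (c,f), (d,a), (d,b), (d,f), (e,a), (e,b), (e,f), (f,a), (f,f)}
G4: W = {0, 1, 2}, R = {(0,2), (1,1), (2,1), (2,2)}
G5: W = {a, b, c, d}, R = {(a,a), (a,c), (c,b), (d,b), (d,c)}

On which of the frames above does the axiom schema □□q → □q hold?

G3, G4

Frame correspondent (Sahlqvist): ∀x ∀y (Rxy → ∃z (Rxz ∧ Rzy)) — i.e. density.
G1: fails — Rac but no z with Raz and Rzc.
G2: fails — Rxw but no t with Rxt and Rtw.
G3: holds.
G4: holds.
G5: fails — Rdc but no z with Rdz and Rzc.
Valid on: G3, G4.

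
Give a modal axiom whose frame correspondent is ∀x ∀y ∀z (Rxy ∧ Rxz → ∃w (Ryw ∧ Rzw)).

The condition is convergence. The .2 schema ◇□q → □◇q defines it.
Suppose ◇□q→□◇q is valid. Take Rxy, Rxz and set V(q)={w : Ryw}. Then □q at y so ◇□q at x, so □◇q at x, so ◇q at z, giving w with Rzw and Ryw.

◇□q → □◇q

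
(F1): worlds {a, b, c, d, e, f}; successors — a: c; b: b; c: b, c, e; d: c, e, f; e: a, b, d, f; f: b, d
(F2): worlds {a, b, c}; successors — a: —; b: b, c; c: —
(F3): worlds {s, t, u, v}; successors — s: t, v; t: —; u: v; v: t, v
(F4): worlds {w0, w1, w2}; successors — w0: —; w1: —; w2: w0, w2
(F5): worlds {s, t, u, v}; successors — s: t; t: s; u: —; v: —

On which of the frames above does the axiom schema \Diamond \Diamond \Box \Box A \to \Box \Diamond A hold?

This is the axiom for a generalized confluence (Geach) condition; its first-order frame correspondent is \forall x \forall y \forall z ((x R^2 y \wedge xRz) \to \exists w (y R^2 w \wedge zRw)).
(F1): fails — eR²b, eRa but no w with bR²w and aRw.
(F2): fails — bR²b, bRc but no w with bR²w and cRw.
(F3): fails — sR²t, sRt but no w with tR²w and tRw.
(F4): fails — w2R²w0, w2Rw0 but no w with w0R²w and w0Rw.
(F5): holds.

(F5)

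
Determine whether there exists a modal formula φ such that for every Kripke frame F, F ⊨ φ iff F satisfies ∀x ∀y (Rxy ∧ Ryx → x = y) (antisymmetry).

Not definable by any modal formula

Any modally definable frame class is closed under surjective bounded morphisms.
The 8-cycle (worlds 0,1,2,3,4,5,6,7 with 0→1→2→3→4→5→6→7→0) is antisymmetric. Sending even-indexed worlds to s and odd-indexed worlds to t is a surjective bounded morphism onto the two-world frame with s↔t, which is not antisymmetric.
So no modal formula (or set of formulas) defines exactly the antisymmetric frames.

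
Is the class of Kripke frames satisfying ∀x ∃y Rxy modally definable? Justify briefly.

Yes — defined by □q → ◇q

Yes: it is seriality, defined by the D schema □q → ◇q.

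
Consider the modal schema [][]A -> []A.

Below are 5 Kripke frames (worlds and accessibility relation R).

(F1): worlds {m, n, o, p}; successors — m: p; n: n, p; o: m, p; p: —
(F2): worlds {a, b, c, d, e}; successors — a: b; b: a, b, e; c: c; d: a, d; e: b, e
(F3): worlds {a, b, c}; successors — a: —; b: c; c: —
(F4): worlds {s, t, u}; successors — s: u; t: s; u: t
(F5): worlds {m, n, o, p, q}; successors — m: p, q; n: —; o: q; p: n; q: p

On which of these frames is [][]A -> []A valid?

The schema corresponds to density: forall x forall y (Rxy -> exists z (Rxz & Rzy)).
(F1): fails — Rom but no z with Roz and Rzm.
(F2): condition met.
(F3): fails — Rbc but no z with Rbz and Rzc.
(F4): fails — Rsu but no z with Rsz and Rzu.
(F5): fails — Rpn but no z with Rpz and Rzn.

(F2)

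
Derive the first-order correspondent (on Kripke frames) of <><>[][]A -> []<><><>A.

This is a Sahlqvist (Geach-type) schema ◇^2□^2A → □^1◇^3A.
Minimal-valuation argument: fix x; take any y with xR^2y and any z with xR^1z. Set V(A) to the set of worlds R-reachable from y in exactly 2 steps. Then □^2A holds at y, so the antecedent holds at x; validity forces ◇^3A at z, giving a w with zR^3w and yR^2w.
First-order correspondent: forall x forall y forall z ((x R^2 y & xRz) -> exists w (y R^2 w & z R^3 w)).

forall x forall y forall z ((x R^2 y & xRz) -> exists w (y R^2 w & z R^3 w))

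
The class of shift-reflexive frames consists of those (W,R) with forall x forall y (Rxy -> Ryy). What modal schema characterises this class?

□(□r → r)

A defining formula is □(□r → r) (the T□ axiom).
Suppose □(□r→r) is valid. Take Rxy and set V(r)={w : Ryw}. Then at y, □r holds; since □(□r→r) at x, □r→r at y, so r at y, i.e. Ryy.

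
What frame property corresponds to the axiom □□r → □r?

Suppose □□r→□r is valid. Take Rxy and set V(r)={w : xR²w}. Then □□r at x, so □r at x, so r at y, i.e. ∃z(Rxz∧Rzy).

Density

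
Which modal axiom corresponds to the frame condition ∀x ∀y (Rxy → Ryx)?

The condition is symmetry. The B schema ψ → □◇ψ defines it.
Suppose ψ→□◇ψ is valid. Take Rxy and set V(ψ)={x}. Then ψ at x, so □◇ψ at x, so ◇ψ at y, so some z with Ryz has ψ; z=x, i.e. Ryx.

ψ → □◇ψ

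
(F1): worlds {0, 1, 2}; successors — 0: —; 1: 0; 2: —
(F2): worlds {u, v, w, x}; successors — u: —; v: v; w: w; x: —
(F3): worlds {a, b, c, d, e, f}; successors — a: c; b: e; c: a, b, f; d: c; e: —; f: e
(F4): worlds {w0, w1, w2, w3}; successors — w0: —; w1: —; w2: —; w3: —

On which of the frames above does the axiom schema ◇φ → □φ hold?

This is the axiom for partial functionality; its first-order frame correspondent is ∀x ∀y ∀z (Rxy ∧ Rxz → y = z).
(F1): satisfies the condition.
(F2): satisfies the condition.
(F3): fails — c sees both a and b.
(F4): satisfies the condition.

(F1), (F2), (F4)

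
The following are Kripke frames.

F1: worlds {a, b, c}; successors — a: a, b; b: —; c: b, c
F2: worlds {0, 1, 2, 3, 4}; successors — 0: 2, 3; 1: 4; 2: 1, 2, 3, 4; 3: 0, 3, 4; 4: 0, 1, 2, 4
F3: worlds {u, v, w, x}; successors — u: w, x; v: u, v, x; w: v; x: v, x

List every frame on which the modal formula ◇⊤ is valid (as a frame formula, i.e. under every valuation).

F2, F3

This is the axiom for seriality; its first-order frame correspondent is ∀x ∃y Rxy.
F1: fails — world b has no successor.
F2: ✓.
F3: ✓.
Valid on: F2, F3.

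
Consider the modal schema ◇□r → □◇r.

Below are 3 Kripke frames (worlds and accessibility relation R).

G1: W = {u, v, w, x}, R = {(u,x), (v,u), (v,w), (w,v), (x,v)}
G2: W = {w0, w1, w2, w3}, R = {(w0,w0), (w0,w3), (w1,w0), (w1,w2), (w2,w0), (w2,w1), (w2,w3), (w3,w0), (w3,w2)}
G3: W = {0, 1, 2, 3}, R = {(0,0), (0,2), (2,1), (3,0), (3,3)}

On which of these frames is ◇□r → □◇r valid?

Frame correspondent (Sahlqvist): ∀x ∀y ∀z (Rxy ∧ Rxz → ∃w (Ryw ∧ Rzw)) — i.e. convergence.
G1: fails — Rvw and Rvu but w and u have no common successor.
G2: ✓.
G3: fails — R00 and R02 but 0 and 2 have no common successor.

G2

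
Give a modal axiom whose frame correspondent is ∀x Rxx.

A defining formula is □r → r (the T axiom).
Suppose □r→r is valid. At any x set V(r)={w : Rxw}. Then □r holds at x, so r holds at x, i.e. Rxx.

□r → r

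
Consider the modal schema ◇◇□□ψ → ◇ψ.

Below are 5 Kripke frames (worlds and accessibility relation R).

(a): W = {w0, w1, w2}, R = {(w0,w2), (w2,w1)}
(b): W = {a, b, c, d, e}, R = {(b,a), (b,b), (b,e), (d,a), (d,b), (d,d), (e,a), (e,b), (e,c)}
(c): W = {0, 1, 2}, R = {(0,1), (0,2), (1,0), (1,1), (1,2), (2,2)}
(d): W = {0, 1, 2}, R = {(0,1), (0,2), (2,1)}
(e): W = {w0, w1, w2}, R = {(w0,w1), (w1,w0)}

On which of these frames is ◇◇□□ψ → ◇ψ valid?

(c)

The schema corresponds to a generalized confluence (Geach) condition: ∀x ∀y (xR²y → ∃w (yR²w ∧ xRw)).
(a): fails — w0R²w1 but no w with w1R²w and w0Rw.
(b): fails — bR²a but no w with aR²w and bRw.
(c): condition met.
(d): fails — 0R²1 but no w with 1R²w and 0Rw.
(e): fails — w0R²w0 but no w with w0R²w and w0Rw.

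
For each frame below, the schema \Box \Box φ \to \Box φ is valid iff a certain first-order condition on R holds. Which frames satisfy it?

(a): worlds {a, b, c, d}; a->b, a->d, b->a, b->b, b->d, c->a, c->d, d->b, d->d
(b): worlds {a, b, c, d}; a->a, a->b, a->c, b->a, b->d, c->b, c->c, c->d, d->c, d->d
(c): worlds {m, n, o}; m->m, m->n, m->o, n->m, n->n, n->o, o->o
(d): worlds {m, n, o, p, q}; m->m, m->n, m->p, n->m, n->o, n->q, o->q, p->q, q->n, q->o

This is the axiom for density; its first-order frame correspondent is \forall x \forall y (Rxy \to \exists z (Rxz \wedge Rzy)).
(a): fails — Rca but no z with Rcz and Rza.
(b): holds.
(c): holds.
(d): fails — Roq but no z with Roz and Rzq.
Valid on: (b), (c).

(b), (c)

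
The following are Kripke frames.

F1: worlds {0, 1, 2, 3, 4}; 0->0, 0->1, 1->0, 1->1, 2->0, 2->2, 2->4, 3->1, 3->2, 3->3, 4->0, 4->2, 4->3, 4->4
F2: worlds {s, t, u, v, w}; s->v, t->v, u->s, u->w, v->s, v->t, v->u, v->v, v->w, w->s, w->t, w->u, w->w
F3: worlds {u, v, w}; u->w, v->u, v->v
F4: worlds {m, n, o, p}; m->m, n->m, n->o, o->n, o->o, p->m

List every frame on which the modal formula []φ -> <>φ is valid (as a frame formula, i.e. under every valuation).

F1, F2, F4

The schema corresponds to seriality: forall x exists y Rxy.
F1: satisfies the condition.
F2: satisfies the condition.
F3: fails — world w has no successor.
F4: satisfies the condition.
Valid on: F1, F2, F4.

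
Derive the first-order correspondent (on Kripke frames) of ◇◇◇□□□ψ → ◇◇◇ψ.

∀x ∀y (xR³y → ∃w (yR³w ∧ xR³w))

This is a Sahlqvist (Geach-type) schema ◇^3□^3ψ → □^0◇^3ψ.
Minimal-valuation argument: fix x; take any y with xR^3y and any z with xR^0z. Set V(ψ) to the set of worlds R-reachable from y in exactly 3 steps. Then □^3ψ holds at y, so the antecedent holds at x; validity forces ◇^3ψ at z, giving a w with zR^3w and yR^3w.
First-order correspondent: ∀x ∀y (xR³y → ∃w (yR³w ∧ xR³w)).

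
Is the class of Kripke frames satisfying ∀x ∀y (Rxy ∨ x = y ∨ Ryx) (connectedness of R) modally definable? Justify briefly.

No — not modally definable

Any modally definable frame class is closed under disjoint unions.
Take 3 disjoint single-world reflexive frames: each is trivially connected, but their disjoint union has 3 worlds with no edge between distinct components, so it is not connected.
So no modal formula (or set of formulas) defines exactly the connected frames.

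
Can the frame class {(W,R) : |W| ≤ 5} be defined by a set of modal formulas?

No — not modally definable

Any modally definable frame class is closed under disjoint unions.
Any modal formula valid on each of 6 disjoint one-world frames is valid on their disjoint union (validity is preserved under disjoint unions). Each one-world frame has |W|=1≤5, but the union has |W|=6.
Hence having at most 5 worlds is not modally definable.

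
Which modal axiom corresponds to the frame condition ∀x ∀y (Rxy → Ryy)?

□(□p → p)

The condition is shift-reflexivity. The T□ schema □(□p → p) defines it.
Suppose □(□p→p) is valid. Take Rxy and set V(p)={w : Ryw}. Then at y, □p holds; since □(□p→p) at x, □p→p at y, so p at y, i.e. Ryy.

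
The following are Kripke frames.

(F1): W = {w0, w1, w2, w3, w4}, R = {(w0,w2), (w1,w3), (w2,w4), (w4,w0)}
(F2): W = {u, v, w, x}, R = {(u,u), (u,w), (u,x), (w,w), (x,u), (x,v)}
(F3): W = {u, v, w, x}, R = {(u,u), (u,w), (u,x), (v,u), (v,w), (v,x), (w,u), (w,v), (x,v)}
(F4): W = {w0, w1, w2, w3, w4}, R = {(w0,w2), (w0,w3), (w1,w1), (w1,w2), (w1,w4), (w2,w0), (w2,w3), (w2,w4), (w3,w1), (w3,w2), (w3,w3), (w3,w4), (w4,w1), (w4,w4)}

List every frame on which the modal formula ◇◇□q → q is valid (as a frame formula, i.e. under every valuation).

Frame correspondent (Sahlqvist): ∀x ∀y (xR²y → ∃w (yRw ∧ x = w)) — i.e. a generalized confluence (Geach) condition.
(F1): holds.
(F2): fails — uR²v but no t with vRt and u=t.
(F3): fails — uR²x but no t with xRt and u=t.
(F4): fails — w0R²w0 but no w with w0Rw and w0=w.

(F1)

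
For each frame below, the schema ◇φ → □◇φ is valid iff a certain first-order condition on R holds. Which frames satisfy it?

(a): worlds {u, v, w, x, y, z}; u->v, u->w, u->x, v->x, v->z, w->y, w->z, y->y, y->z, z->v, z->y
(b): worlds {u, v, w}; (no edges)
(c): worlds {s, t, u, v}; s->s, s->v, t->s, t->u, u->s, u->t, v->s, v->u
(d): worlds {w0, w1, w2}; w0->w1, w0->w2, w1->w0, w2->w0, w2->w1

The schema corresponds to the Euclidean property: ∀x ∀y ∀z (Rxy ∧ Rxz → Ryz).
(a): fails — Ruv and Ruv but not Rvv.
(b): holds.
(c): fails — Rsv and Rsv but not Rvv.
(d): fails — Rw0w1 and Rw0w1 but not Rw1w1.

(b)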